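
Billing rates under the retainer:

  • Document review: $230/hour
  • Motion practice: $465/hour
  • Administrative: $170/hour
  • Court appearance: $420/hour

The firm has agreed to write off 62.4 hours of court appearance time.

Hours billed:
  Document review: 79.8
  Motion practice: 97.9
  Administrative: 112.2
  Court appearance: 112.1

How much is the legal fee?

Document review: 79.8 × $230 = $18,354.00
Motion practice: 97.9 × $465 = $45,523.50
Administrative: 112.2 × $170 = $19,074.00
Court appearance: 112.1 × $420 = $47,082.00
Subtotal: $130,033.50
Write-off: 62.4 × $420 = $26,208.00
Total: $130,033.50 − $26,208.00 = $103,825.50

$103,825.50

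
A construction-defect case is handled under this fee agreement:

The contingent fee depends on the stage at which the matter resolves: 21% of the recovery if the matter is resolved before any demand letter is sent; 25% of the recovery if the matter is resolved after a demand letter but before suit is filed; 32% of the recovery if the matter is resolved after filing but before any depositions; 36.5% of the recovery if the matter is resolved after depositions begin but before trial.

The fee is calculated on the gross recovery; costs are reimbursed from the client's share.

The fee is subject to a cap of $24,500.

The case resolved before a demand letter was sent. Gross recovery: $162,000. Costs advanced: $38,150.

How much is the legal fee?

Fee base is the gross recovery, $162,000; costs are reimbursed separately.
The matter resolved before a demand letter was sent, so the 21% rate applies.
$162,000 × 21% = $34,020.00
$34,020.00 exceeds the $24,500 cap, so the fee is capped at $24,500.00.

$24,500.00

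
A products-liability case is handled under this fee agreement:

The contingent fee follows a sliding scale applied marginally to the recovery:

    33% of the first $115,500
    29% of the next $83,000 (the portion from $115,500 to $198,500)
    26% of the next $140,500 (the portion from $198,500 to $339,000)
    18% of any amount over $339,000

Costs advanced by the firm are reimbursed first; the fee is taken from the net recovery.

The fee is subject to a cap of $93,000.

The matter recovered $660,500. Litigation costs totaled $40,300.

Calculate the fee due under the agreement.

$93,000.00

Fee base (net of costs): $660,500 − $40,300 = $620,200
First $115,500 at 33% = $38,115.00
Next $83,000 at 29% = $24,070.00
Next $140,500 at 26% = $36,530.00
Remaining $281,200 at 18% = $50,616.00
Fee: $38,115.00 + $24,070.00 + $36,530.00 + $50,616.00 = $149,331.00
$149,331.00 exceeds the $93,000 cap, so the fee is capped at $93,000.00.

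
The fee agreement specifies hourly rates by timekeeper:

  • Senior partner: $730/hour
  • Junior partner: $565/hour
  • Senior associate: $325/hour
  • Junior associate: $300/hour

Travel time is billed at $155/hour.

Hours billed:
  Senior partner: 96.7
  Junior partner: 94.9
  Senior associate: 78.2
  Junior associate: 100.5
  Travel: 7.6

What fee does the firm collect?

$180,952.50

Senior partner: 96.7 × $730 = $70,591.00
Junior partner: 94.9 × $565 = $53,618.50
Senior associate: 78.2 × $325 = $25,415.00
Junior associate: 100.5 × $300 = $30,150.00
Subtotal: $70,591.00 + $53,618.50 + $25,415.00 + $30,150.00 = $179,774.50
Travel: 7.6 × $155 = $1,178.00
Total: $179,774.50 + $1,178.00 = $180,952.50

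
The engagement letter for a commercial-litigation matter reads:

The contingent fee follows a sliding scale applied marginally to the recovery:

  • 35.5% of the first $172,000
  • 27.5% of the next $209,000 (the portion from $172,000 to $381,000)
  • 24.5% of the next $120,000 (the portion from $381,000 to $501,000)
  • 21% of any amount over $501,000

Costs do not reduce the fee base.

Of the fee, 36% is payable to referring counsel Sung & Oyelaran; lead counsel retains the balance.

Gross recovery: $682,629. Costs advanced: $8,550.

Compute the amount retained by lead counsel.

$119,089.34

Fee base is the gross recovery, $682,629; costs are reimbursed separately.
First $172,000 at 35.5% = $61,060.00
Next $209,000 at 27.5% = $57,475.00
Next $120,000 at 24.5% = $29,400.00
Remaining $181,629 at 21% = $38,142.09
Fee: $61,060.00 + $57,475.00 + $29,400.00 + $38,142.09 = $186,077.09
Referral share: 36% of $186,077.09 = $66,987.75; lead counsel retains $186,077.09 − $66,987.75 = $119,089.34.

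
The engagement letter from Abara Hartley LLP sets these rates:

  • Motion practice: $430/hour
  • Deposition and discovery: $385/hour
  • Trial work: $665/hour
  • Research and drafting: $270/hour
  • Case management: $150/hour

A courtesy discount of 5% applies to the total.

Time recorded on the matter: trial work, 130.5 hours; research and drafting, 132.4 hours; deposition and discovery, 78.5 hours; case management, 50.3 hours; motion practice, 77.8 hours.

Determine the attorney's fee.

Motion practice: 77.8 × $430 = $33,454.00
Deposition and discovery: 78.5 × $385 = $30,222.50
Trial work: 130.5 × $665 = $86,782.50
Research and drafting: 132.4 × $270 = $35,748.00
Case management: 50.3 × $150 = $7,545.00
Subtotal: $193,752.00
Less 5% discount: −$9,687.60
Total: $193,752.00 − $9,687.60 = $184,064.40

$184,064.40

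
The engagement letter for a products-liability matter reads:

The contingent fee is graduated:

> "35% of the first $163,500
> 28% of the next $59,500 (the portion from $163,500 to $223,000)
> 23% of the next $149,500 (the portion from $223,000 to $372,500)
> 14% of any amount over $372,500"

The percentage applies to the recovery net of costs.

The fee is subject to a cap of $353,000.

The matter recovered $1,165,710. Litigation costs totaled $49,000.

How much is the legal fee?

$212,459.40

Fee base (net of costs): $1,165,710 − $49,000 = $1,116,710
First $163,500 at 35% = $57,225.00
Next $59,500 at 28% = $16,660.00
Next $149,500 at 23% = $34,385.00
Remaining $744,210 at 14% = $104,189.40
Fee: $57,225.00 + $16,660.00 + $34,385.00 + $104,189.40 = $212,459.40
$212,459.40 is under the $353,000 cap.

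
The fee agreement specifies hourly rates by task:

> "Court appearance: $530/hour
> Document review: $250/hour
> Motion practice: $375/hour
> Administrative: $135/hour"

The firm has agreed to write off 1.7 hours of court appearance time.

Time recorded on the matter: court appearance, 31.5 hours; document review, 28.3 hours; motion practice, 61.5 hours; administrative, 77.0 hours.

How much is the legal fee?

Court appearance: 31.5 × $530 = $16,695.00
Document review: 28.3 × $250 = $7,075.00
Motion practice: 61.5 × $375 = $23,062.50
Administrative: 77.0 × $135 = $10,395.00
Subtotal: $57,227.50
Write-off: 1.7 × $530 = $901.00
Total: $57,227.50 − $901.00 = $56,326.50

$56,326.50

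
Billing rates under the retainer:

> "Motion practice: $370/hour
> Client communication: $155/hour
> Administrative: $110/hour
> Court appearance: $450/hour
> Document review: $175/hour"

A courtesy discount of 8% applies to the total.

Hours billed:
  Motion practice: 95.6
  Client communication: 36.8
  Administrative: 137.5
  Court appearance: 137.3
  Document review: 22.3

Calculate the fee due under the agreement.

Motion practice: 95.6 × $370 = $35,372.00
Client communication: 36.8 × $155 = $5,704.00
Administrative: 137.5 × $110 = $15,125.00
Court appearance: 137.3 × $450 = $61,785.00
Document review: 22.3 × $175 = $3,902.50
Subtotal: $121,888.50
Less 8% discount: −$9,751.08
Total: $121,888.50 − $9,751.08 = $112,137.42

$112,137.42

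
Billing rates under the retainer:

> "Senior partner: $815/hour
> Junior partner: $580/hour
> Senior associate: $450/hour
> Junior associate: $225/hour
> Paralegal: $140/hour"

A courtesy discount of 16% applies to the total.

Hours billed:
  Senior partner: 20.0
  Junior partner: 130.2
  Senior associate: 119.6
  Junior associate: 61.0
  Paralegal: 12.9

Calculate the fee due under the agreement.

$135,380.28

Senior partner: 20.0 × $815 = $16,300.00
Junior partner: 130.2 × $580 = $75,516.00
Senior associate: 119.6 × $450 = $53,820.00
Junior associate: 61.0 × $225 = $13,725.00
Paralegal: 12.9 × $140 = $1,806.00
Subtotal: $161,167.00
Less 16% discount: −$25,786.72
Total: $161,167.00 − $25,786.72 = $135,380.28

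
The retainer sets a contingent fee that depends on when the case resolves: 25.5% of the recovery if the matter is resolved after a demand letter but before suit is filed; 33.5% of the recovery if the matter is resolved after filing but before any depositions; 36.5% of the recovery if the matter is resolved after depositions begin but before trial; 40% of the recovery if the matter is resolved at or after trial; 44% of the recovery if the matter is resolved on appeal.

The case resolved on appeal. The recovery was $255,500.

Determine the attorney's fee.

The matter resolved on appeal, so the 44% rate applies.
$255,500 × 44% = $112,420.00

$112,420.00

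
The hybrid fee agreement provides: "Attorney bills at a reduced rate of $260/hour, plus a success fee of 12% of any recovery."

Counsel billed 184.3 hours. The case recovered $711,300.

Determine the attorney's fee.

$133,274.00

Hourly: 184.3 × $260 = $47,918.00
Success fee: 12% of $711,300 = $85,356.00
Total: $47,918.00 + $85,356.00 = $133,274.00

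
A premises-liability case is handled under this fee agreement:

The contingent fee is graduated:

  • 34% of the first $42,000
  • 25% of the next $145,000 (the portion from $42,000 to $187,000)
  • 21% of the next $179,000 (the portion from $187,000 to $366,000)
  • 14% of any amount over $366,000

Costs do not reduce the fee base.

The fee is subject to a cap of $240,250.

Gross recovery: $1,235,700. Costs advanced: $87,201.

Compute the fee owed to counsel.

$209,878.00

Fee base is the gross recovery, $1,235,700; costs are reimbursed separately.
First $42,000 at 34% = $14,280.00
Next $145,000 at 25% = $36,250.00
Next $179,000 at 21% = $37,590.00
Remaining $869,700 at 14% = $121,758.00
Fee: $14,280.00 + $36,250.00 + $37,590.00 + $121,758.00 = $209,878.00
$209,878.00 is under the $240,250 cap.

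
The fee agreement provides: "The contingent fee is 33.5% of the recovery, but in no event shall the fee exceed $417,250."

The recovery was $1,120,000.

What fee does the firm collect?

$375,200.00

33.5% of $1,120,000 = $375,200.00
That is under the $417,250 cap.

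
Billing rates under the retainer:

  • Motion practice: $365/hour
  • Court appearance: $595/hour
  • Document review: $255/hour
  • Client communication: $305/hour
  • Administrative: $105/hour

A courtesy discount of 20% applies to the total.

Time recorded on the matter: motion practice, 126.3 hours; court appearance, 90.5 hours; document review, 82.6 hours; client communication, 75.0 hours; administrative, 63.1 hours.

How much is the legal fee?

$120,408.40

Motion practice: 126.3 × $365 = $46,099.50
Court appearance: 90.5 × $595 = $53,847.50
Document review: 82.6 × $255 = $21,063.00
Client communication: 75.0 × $305 = $22,875.00
Administrative: 63.1 × $105 = $6,625.50
Subtotal: $150,510.50
Less 20% discount: −$30,102.10
Total: $150,510.50 − $30,102.10 = $120,408.40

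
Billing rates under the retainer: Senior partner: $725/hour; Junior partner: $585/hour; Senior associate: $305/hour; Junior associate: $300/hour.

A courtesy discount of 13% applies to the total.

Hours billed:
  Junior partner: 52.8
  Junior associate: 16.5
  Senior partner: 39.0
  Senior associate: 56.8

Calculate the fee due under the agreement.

$70,850.19

Senior partner: 39.0 × $725 = $28,275.00
Junior partner: 52.8 × $585 = $30,888.00
Senior associate: 56.8 × $305 = $17,324.00
Junior associate: 16.5 × $300 = $4,950.00
Subtotal: $81,437.00
Less 13% discount: −$10,586.81
Total: $81,437.00 − $10,586.81 = $70,850.19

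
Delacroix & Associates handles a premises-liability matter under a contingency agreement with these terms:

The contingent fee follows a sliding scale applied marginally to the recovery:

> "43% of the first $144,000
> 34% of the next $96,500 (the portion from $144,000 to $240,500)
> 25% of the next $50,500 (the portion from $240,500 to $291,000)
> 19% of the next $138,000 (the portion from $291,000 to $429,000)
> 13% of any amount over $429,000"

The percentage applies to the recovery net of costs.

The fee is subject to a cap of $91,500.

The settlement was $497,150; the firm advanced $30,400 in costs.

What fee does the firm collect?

Fee base (net of costs): $497,150 − $30,400 = $466,750
First $144,000 at 43% = $61,920.00
Next $96,500 at 34% = $32,810.00
Next $50,500 at 25% = $12,625.00
Next $138,000 at 19% = $26,220.00
Remaining $37,750 at 13% = $4,907.50
Fee: $61,920.00 + $32,810.00 + $12,625.00 + $26,220.00 + $4,907.50 = $138,482.50
$138,482.50 exceeds the $91,500 cap, so the fee is capped at $91,500.00.

$91,500.00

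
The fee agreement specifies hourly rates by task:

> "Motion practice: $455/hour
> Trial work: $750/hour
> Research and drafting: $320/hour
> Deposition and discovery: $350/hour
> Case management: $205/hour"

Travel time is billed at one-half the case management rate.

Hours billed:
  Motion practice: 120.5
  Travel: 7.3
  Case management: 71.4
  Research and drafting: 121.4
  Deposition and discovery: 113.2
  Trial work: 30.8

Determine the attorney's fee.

$171,780.75

Motion practice: 120.5 × $455 = $54,827.50
Trial work: 30.8 × $750 = $23,100.00
Research and drafting: 121.4 × $320 = $38,848.00
Deposition and discovery: 113.2 × $350 = $39,620.00
Case management: 71.4 × $205 = $14,637.00
Subtotal: $54,827.50 + $23,100.00 + $38,848.00 + $39,620.00 + $14,637.00 = $171,032.50
Travel: 7.3 × ($205 ÷ 2) = 7.3 × $102.50 = $748.25
Total: $171,032.50 + $748.25 = $171,780.75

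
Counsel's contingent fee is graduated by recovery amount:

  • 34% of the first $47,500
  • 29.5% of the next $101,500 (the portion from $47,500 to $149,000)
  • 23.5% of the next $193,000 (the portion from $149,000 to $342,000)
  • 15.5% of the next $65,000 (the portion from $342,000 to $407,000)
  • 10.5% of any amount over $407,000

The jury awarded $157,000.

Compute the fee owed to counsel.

First $47,500 at 34% = $16,150.00
Next $101,500 at 29.5% = $29,942.50
Remaining $8,000 at 23.5% = $1,880.00
Fee: $16,150.00 + $29,942.50 + $1,880.00 = $47,972.50

$47,972.50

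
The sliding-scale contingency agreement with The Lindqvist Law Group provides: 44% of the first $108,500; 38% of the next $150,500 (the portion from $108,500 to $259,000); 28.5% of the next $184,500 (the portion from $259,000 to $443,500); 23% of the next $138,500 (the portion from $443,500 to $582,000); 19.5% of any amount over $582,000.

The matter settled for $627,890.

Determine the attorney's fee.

$198,316.05

First $108,500 at 44% = $47,740.00
Next $150,500 at 38% = $57,190.00
Next $184,500 at 28.5% = $52,582.50
Next $138,500 at 23% = $31,855.00
Remaining $45,890 at 19.5% = $8,948.55
Fee: $47,740.00 + $57,190.00 + $52,582.50 + $31,855.00 + $8,948.55 = $198,316.05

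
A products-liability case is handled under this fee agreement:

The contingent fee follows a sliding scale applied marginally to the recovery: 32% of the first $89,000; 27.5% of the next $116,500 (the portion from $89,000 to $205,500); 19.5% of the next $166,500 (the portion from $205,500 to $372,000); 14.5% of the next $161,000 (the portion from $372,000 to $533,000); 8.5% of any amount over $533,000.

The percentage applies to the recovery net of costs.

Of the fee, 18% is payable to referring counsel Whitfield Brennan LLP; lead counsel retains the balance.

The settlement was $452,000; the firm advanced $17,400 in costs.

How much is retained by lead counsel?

$83,690.84

Fee base (net of costs): $452,000 − $17,400 = $434,600
First $89,000 at 32% = $28,480.00
Next $116,500 at 27.5% = $32,037.50
Next $166,500 at 19.5% = $32,467.50
Remaining $62,600 at 14.5% = $9,077.00
Fee: $28,480.00 + $32,037.50 + $32,467.50 + $9,077.00 = $102,062.00
Referral share: 18% of $102,062.00 = $18,371.16; lead counsel retains $102,062.00 − $18,371.16 = $83,690.84.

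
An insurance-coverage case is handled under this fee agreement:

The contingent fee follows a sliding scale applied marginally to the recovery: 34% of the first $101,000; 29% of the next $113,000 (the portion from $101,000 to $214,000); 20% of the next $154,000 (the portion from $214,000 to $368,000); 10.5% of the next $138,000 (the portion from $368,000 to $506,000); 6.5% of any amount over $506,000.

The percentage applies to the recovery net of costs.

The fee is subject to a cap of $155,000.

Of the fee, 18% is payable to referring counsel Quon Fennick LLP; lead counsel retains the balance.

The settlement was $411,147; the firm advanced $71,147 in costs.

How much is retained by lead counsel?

$75,694.20

Fee base (net of costs): $411,147 − $71,147 = $340,000
First $101,000 at 34% = $34,340.00
Next $113,000 at 29% = $32,770.00
Remaining $126,000 at 20% = $25,200.00
Fee: $34,340.00 + $32,770.00 + $25,200.00 = $92,310.00
$92,310.00 is under the $155,000 cap.
Referral share: 18% of $92,310.00 = $16,615.80; lead counsel retains $92,310.00 − $16,615.80 = $75,694.20.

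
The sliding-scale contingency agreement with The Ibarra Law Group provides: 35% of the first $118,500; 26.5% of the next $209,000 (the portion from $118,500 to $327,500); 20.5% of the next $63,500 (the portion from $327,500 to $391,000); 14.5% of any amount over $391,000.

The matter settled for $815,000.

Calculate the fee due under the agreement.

First $118,500 at 35% = $41,475.00
Next $209,000 at 26.5% = $55,385.00
Next $63,500 at 20.5% = $13,017.50
Remaining $424,000 at 14.5% = $61,480.00
Fee: $41,475.00 + $55,385.00 + $13,017.50 + $61,480.00 = $171,357.50

$171,357.50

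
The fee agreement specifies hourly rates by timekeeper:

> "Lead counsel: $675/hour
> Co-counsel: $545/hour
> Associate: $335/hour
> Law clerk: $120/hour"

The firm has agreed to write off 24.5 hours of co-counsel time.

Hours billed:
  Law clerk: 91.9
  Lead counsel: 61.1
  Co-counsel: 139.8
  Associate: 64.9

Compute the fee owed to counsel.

$136,850.50

Lead counsel: 61.1 × $675 = $41,242.50
Co-counsel: 139.8 × $545 = $76,191.00
Associate: 64.9 × $335 = $21,741.50
Law clerk: 91.9 × $120 = $11,028.00
Subtotal: $150,203.00
Write-off: 24.5 × $545 = $13,352.50
Total: $150,203.00 − $13,352.50 = $136,850.50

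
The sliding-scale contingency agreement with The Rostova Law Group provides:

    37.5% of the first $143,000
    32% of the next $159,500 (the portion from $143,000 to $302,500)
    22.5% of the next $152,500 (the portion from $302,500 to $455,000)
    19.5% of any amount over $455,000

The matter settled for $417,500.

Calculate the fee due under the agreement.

$130,540.00

First $143,000 at 37.5% = $53,625.00
Next $159,500 at 32% = $51,040.00
Remaining $115,000 at 22.5% = $25,875.00
Fee: $53,625.00 + $51,040.00 + $25,875.00 = $130,540.00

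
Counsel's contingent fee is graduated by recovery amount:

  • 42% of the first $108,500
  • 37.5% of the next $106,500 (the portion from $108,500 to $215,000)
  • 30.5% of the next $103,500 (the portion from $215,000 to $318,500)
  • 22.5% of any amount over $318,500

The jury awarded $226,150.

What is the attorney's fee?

$88,908.25

First $108,500 at 42% = $45,570.00
Next $106,500 at 37.5% = $39,937.50
Remaining $11,150 at 30.5% = $3,400.75
Fee: $45,570.00 + $39,937.50 + $3,400.75 = $88,908.25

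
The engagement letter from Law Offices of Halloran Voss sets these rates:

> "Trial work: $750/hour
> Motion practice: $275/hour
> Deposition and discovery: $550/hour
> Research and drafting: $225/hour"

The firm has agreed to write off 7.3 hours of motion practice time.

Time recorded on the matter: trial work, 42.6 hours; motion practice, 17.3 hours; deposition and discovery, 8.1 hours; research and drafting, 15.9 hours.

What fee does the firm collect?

Trial work: 42.6 × $750 = $31,950.00
Motion practice: 17.3 × $275 = $4,757.50
Deposition and discovery: 8.1 × $550 = $4,455.00
Research and drafting: 15.9 × $225 = $3,577.50
Subtotal: $44,740.00
Write-off: 7.3 × $275 = $2,007.50
Total: $44,740.00 − $2,007.50 = $42,732.50

$42,732.50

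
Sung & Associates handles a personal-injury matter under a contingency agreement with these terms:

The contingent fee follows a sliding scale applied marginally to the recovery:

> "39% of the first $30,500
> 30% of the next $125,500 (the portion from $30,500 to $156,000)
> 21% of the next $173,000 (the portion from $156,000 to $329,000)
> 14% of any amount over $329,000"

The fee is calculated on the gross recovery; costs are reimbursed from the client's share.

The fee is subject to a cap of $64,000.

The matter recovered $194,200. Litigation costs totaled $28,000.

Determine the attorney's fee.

$57,567.00

Fee base is the gross recovery, $194,200; costs are reimbursed separately.
First $30,500 at 39% = $11,895.00
Next $125,500 at 30% = $37,650.00
Remaining $38,200 at 21% = $8,022.00
Fee: $11,895.00 + $37,650.00 + $8,022.00 = $57,567.00
$57,567.00 is under the $64,000 cap.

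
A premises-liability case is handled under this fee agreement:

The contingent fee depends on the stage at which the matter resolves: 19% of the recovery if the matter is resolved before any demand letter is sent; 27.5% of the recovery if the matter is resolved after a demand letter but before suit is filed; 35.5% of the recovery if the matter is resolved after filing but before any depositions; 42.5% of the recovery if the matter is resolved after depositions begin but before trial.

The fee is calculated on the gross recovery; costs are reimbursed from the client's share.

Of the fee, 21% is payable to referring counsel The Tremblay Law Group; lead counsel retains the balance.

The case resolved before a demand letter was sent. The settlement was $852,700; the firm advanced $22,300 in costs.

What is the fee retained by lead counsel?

Fee base is the gross recovery, $852,700; costs are reimbursed separately.
The matter resolved before a demand letter was sent, so the 19% rate applies.
$852,700 × 19% = $162,013.00
Referral share: 21% of $162,013.00 = $34,022.73; lead counsel retains $162,013.00 − $34,022.73 = $127,990.27.

$127,990.27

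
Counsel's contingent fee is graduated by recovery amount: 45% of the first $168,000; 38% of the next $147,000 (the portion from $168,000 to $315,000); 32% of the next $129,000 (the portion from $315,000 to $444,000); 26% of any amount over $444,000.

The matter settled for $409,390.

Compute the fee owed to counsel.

First $168,000 at 45% = $75,600.00
Next $147,000 at 38% = $55,860.00
Remaining $94,390 at 32% = $30,204.80
Fee: $75,600.00 + $55,860.00 + $30,204.80 = $161,664.80

$161,664.80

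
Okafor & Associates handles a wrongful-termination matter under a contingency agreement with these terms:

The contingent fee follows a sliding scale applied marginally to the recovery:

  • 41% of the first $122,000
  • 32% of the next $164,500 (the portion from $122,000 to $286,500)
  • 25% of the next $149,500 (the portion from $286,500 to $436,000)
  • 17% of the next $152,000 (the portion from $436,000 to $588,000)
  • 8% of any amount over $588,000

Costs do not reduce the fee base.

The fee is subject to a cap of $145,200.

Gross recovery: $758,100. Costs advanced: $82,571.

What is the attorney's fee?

Fee base is the gross recovery, $758,100; costs are reimbursed separately.
First $122,000 at 41% = $50,020.00
Next $164,500 at 32% = $52,640.00
Next $149,500 at 25% = $37,375.00
Next $152,000 at 17% = $25,840.00
Remaining $170,100 at 8% = $13,608.00
Fee: $50,020.00 + $52,640.00 + $37,375.00 + $25,840.00 + $13,608.00 = $179,483.00
$179,483.00 exceeds the $145,200 cap, so the fee is capped at $145,200.00.

$145,200.00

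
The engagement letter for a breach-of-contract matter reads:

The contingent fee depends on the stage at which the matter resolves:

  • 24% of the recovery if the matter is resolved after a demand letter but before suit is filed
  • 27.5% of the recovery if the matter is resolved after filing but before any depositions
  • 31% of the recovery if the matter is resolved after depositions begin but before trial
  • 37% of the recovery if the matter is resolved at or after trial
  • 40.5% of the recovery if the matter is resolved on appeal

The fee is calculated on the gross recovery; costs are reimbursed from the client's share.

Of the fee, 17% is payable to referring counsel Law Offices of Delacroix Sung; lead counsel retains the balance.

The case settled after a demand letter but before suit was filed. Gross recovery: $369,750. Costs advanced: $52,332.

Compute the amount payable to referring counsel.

$15,085.80

Fee base is the gross recovery, $369,750; costs are reimbursed separately.
The matter settled after a demand letter but before suit was filed, so the 24% rate applies.
$369,750 × 24% = $88,740.00
Referral share: 17% of $88,740.00 = $15,085.80; lead counsel retains $88,740.00 − $15,085.80 = $73,654.20.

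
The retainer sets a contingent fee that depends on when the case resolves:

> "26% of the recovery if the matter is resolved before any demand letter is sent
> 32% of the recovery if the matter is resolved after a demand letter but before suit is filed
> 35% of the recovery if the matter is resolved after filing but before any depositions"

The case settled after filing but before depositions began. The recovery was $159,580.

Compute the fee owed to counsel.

$55,853.00

The matter settled after filing but before depositions began, so the 35% rate applies.
$159,580 × 35% = $55,853.00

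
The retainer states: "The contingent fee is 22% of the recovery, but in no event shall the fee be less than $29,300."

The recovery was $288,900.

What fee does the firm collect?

$63,558.00

22% of $288,900 = $63,558.00
That exceeds the $29,300 minimum.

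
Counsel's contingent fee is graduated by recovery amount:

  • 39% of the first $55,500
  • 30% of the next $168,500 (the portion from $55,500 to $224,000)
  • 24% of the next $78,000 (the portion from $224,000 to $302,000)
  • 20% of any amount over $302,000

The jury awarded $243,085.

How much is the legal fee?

$76,775.40

First $55,500 at 39% = $21,645.00
Next $168,500 at 30% = $50,550.00
Remaining $19,085 at 24% = $4,580.40
Fee: $21,645.00 + $50,550.00 + $4,580.40 = $76,775.40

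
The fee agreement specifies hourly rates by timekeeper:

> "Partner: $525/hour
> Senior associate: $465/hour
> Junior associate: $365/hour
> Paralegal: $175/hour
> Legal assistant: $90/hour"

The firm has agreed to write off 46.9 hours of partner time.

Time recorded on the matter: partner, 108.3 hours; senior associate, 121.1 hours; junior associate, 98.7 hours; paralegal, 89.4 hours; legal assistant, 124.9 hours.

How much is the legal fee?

$151,458.00

Partner: 108.3 × $525 = $56,857.50
Senior associate: 121.1 × $465 = $56,311.50
Junior associate: 98.7 × $365 = $36,025.50
Paralegal: 89.4 × $175 = $15,645.00
Legal assistant: 124.9 × $90 = $11,241.00
Subtotal: $176,080.50
Write-off: 46.9 × $525 = $24,622.50
Total: $176,080.50 − $24,622.50 = $151,458.00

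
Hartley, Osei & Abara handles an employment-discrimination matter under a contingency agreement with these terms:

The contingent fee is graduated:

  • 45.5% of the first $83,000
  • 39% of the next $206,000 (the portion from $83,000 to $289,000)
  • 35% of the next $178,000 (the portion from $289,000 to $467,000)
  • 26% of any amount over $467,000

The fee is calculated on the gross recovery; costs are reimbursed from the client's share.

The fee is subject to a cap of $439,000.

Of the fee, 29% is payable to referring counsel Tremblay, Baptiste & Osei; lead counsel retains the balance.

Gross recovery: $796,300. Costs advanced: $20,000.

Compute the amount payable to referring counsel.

$77,146.67

Fee base is the gross recovery, $796,300; costs are reimbursed separately.
First $83,000 at 45.5% = $37,765.00
Next $206,000 at 39% = $80,340.00
Next $178,000 at 35% = $62,300.00
Remaining $329,300 at 26% = $85,618.00
Fee: $37,765.00 + $80,340.00 + $62,300.00 + $85,618.00 = $266,023.00
$266,023.00 is under the $439,000 cap.
Referral share: 29% of $266,023.00 = $77,146.67; lead counsel retains $266,023.00 − $77,146.67 = $188,876.33.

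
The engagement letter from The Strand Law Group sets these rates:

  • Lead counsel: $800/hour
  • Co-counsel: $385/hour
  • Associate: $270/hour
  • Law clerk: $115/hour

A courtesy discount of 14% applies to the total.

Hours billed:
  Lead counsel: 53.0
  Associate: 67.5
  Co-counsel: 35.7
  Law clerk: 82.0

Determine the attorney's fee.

$72,067.57

Lead counsel: 53.0 × $800 = $42,400.00
Co-counsel: 35.7 × $385 = $13,744.50
Associate: 67.5 × $270 = $18,225.00
Law clerk: 82.0 × $115 = $9,430.00
Subtotal: $83,799.50
Less 14% discount: −$11,731.93
Total: $83,799.50 − $11,731.93 = $72,067.57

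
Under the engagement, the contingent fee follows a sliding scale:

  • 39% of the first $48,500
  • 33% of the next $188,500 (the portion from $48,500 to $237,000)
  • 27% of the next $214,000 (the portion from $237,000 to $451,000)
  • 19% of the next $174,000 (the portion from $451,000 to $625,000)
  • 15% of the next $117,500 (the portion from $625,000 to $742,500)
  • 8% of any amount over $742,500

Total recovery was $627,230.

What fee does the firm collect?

First $48,500 at 39% = $18,915.00
Next $188,500 at 33% = $62,205.00
Next $214,000 at 27% = $57,780.00
Next $174,000 at 19% = $33,060.00
Remaining $2,230 at 15% = $334.50
Fee: $18,915.00 + $62,205.00 + $57,780.00 + $33,060.00 + $334.50 = $172,294.50

$172,294.50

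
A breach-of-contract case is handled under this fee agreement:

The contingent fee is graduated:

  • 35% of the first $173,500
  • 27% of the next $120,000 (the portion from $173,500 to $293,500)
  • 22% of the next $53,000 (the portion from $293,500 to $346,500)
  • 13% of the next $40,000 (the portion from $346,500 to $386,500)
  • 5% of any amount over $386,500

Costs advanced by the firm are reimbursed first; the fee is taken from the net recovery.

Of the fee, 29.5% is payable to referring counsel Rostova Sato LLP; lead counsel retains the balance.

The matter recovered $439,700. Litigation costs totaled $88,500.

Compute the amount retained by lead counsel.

$74,304.18

Fee base (net of costs): $439,700 − $88,500 = $351,200
First $173,500 at 35% = $60,725.00
Next $120,000 at 27% = $32,400.00
Next $53,000 at 22% = $11,660.00
Remaining $4,700 at 13% = $611.00
Fee: $60,725.00 + $32,400.00 + $11,660.00 + $611.00 = $105,396.00
Referral share: 29.5% of $105,396.00 = $31,091.82; lead counsel retains $105,396.00 − $31,091.82 = $74,304.18.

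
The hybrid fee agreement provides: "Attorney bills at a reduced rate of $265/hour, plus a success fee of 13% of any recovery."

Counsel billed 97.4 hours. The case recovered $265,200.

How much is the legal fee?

$60,287.00

Hourly: 97.4 × $265 = $25,811.00
Success fee: 13% of $265,200 = $34,476.00
Total: $25,811.00 + $34,476.00 = $60,287.00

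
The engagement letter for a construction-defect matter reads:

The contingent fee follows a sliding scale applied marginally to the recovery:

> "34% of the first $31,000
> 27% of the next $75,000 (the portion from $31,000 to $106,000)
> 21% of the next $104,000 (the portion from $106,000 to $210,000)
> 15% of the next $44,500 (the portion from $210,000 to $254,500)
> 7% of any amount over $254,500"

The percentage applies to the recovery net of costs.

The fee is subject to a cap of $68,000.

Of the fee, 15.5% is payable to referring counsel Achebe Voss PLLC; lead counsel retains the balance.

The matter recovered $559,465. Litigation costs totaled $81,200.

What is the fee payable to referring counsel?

Fee base (net of costs): $559,465 − $81,200 = $478,265
First $31,000 at 34% = $10,540.00
Next $75,000 at 27% = $20,250.00
Next $104,000 at 21% = $21,840.00
Next $44,500 at 15% = $6,675.00
Remaining $223,765 at 7% = $15,663.55
Fee: $10,540.00 + $20,250.00 + $21,840.00 + $6,675.00 + $15,663.55 = $74,968.55
$74,968.55 exceeds the $68,000 cap, so the fee is capped at $68,000.00.
Referral share: 15.5% of $68,000.00 = $10,540.00; lead counsel retains $68,000.00 − $10,540.00 = $57,460.00.

$10,540.00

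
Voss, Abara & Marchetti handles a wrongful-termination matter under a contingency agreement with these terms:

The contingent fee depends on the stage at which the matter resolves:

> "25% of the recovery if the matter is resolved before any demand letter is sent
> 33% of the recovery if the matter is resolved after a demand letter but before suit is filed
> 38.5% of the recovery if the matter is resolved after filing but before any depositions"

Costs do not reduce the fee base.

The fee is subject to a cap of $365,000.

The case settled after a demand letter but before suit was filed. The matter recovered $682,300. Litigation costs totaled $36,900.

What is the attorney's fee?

Fee base is the gross recovery, $682,300; costs are reimbursed separately.
The matter settled after a demand letter but before suit was filed, so the 33% rate applies.
$682,300 × 33% = $225,159.00
$225,159.00 is under the $365,000 cap.

$225,159.00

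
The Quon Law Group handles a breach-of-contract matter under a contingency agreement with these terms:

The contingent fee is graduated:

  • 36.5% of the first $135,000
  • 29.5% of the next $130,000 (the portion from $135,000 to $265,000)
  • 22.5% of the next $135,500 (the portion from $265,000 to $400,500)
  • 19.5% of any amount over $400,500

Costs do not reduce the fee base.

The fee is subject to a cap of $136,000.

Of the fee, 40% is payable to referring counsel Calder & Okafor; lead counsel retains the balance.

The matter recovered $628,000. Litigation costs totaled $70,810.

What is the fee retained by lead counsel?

Fee base is the gross recovery, $628,000; costs are reimbursed separately.
First $135,000 at 36.5% = $49,275.00
Next $130,000 at 29.5% = $38,350.00
Next $135,500 at 22.5% = $30,487.50
Remaining $227,500 at 19.5% = $44,362.50
Fee: $49,275.00 + $38,350.00 + $30,487.50 + $44,362.50 = $162,475.00
$162,475.00 exceeds the $136,000 cap, so the fee is capped at $136,000.00.
Referral share: 40% of $136,000.00 = $54,400.00; lead counsel retains $136,000.00 − $54,400.00 = $81,600.00.

$81,600.00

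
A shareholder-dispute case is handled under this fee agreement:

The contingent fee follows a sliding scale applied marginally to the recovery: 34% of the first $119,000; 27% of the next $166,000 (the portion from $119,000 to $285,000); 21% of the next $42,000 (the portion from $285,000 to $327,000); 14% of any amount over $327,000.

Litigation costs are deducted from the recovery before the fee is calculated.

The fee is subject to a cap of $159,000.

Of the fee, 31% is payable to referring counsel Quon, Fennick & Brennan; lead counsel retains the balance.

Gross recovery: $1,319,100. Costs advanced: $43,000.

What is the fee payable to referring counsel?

Fee base (net of costs): $1,319,100 − $43,000 = $1,276,100
First $119,000 at 34% = $40,460.00
Next $166,000 at 27% = $44,820.00
Next $42,000 at 21% = $8,820.00
Remaining $949,100 at 14% = $132,874.00
Fee: $40,460.00 + $44,820.00 + $8,820.00 + $132,874.00 = $226,974.00
$226,974.00 exceeds the $159,000 cap, so the fee is capped at $159,000.00.
Referral share: 31% of $159,000.00 = $49,290.00; lead counsel retains $159,000.00 − $49,290.00 = $109,710.00.

$49,290.00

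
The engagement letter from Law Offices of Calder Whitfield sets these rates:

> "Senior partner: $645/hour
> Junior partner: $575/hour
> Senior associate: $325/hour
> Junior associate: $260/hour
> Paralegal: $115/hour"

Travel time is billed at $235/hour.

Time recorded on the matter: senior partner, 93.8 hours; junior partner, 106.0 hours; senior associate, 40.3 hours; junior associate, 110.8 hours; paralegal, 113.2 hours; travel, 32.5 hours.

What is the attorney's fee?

$184,012.00

Senior partner: 93.8 × $645 = $60,501.00
Junior partner: 106.0 × $575 = $60,950.00
Senior associate: 40.3 × $325 = $13,097.50
Junior associate: 110.8 × $260 = $28,808.00
Paralegal: 113.2 × $115 = $13,018.00
Subtotal: $60,501.00 + $60,950.00 + $13,097.50 + $28,808.00 + $13,018.00 = $176,374.50
Travel: 32.5 × $235 = $7,637.50
Total: $176,374.50 + $7,637.50 = $184,012.00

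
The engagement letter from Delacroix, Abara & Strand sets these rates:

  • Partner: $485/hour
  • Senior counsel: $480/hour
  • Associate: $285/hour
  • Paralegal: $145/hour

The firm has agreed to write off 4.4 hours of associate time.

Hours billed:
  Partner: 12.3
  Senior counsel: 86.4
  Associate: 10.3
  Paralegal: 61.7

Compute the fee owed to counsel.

Partner: 12.3 × $485 = $5,965.50
Senior counsel: 86.4 × $480 = $41,472.00
Associate: 10.3 × $285 = $2,935.50
Paralegal: 61.7 × $145 = $8,946.50
Subtotal: $59,319.50
Write-off: 4.4 × $285 = $1,254.00
Total: $59,319.50 − $1,254.00 = $58,065.50

$58,065.50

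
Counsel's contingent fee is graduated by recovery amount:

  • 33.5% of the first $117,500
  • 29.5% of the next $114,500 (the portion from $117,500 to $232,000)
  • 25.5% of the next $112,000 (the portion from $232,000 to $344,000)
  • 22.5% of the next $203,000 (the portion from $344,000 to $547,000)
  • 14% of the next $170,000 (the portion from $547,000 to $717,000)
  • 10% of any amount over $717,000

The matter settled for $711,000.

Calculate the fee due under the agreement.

$170,335.00

First $117,500 at 33.5% = $39,362.50
Next $114,500 at 29.5% = $33,777.50
Next $112,000 at 25.5% = $28,560.00
Next $203,000 at 22.5% = $45,675.00
Remaining $164,000 at 14% = $22,960.00
Fee: $39,362.50 + $33,777.50 + $28,560.00 + $45,675.00 + $22,960.00 = $170,335.00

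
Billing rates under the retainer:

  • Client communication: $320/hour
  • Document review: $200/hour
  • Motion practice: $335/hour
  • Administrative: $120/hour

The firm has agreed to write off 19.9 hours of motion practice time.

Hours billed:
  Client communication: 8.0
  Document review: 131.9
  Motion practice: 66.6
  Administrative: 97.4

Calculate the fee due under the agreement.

Client communication: 8.0 × $320 = $2,560.00
Document review: 131.9 × $200 = $26,380.00
Motion practice: 66.6 × $335 = $22,311.00
Administrative: 97.4 × $120 = $11,688.00
Subtotal: $62,939.00
Write-off: 19.9 × $335 = $6,666.50
Total: $62,939.00 − $6,666.50 = $56,272.50

$56,272.50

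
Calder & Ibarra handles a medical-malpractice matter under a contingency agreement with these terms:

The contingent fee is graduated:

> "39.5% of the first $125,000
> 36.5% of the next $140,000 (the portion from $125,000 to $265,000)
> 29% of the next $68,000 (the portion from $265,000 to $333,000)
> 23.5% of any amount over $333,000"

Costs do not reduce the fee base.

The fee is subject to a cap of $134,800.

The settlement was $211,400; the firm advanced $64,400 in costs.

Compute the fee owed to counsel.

$80,911.00

Fee base is the gross recovery, $211,400; costs are reimbursed separately.
First $125,000 at 39.5% = $49,375.00
Remaining $86,400 at 36.5% = $31,536.00
Fee: $49,375.00 + $31,536.00 = $80,911.00
$80,911.00 is under the $134,800 cap.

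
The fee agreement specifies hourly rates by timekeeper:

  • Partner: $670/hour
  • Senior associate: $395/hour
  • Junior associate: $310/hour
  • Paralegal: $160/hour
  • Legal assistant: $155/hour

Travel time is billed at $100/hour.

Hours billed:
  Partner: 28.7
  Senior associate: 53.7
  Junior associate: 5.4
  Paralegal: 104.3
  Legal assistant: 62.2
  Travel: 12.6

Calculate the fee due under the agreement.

Partner: 28.7 × $670 = $19,229.00
Senior associate: 53.7 × $395 = $21,211.50
Junior associate: 5.4 × $310 = $1,674.00
Paralegal: 104.3 × $160 = $16,688.00
Legal assistant: 62.2 × $155 = $9,641.00
Subtotal: $19,229.00 + $21,211.50 + $1,674.00 + $16,688.00 + $9,641.00 = $68,443.50
Travel: 12.6 × $100 = $1,260.00
Total: $68,443.50 + $1,260.00 = $69,703.50

$69,703.50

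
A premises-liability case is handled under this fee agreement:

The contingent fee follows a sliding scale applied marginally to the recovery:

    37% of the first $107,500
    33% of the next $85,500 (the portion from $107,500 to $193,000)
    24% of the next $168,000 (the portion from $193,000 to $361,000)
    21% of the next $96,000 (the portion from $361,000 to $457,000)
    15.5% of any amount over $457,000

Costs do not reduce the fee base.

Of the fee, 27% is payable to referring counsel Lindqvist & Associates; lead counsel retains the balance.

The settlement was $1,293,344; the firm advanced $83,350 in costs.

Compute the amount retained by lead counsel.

Fee base is the gross recovery, $1,293,344; costs are reimbursed separately.
First $107,500 at 37% = $39,775.00
Next $85,500 at 33% = $28,215.00
Next $168,000 at 24% = $40,320.00
Next $96,000 at 21% = $20,160.00
Remaining $836,344 at 15.5% = $129,633.32
Fee: $39,775.00 + $28,215.00 + $40,320.00 + $20,160.00 + $129,633.32 = $258,103.32
Referral share: 27% of $258,103.32 = $69,687.90; lead counsel retains $258,103.32 − $69,687.90 = $188,415.42.

$188,415.42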